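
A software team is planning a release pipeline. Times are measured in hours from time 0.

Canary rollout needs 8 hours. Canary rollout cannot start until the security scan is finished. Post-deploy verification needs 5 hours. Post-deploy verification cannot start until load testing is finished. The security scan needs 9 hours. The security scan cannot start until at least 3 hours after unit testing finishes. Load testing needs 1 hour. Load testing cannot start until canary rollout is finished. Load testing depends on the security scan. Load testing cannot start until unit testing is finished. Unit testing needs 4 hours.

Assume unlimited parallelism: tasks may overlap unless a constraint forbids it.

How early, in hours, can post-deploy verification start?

Unit testing can start immediately at hour 0; it finishes at hour 4.
The security scan waits on unit testing (finishes hour 4, plus 3-hour gap → hour 7), so it starts at hour 7 and finishes at 7 + 9 = hour 16.
After the security scan (finishes hour 16), canary rollout can start at hour 16 and finishes at hour 24.
Load testing has to wait for canary rollout (finishes hour 24); the security scan (finishes hour 16); unit testing (finishes hour 4). The latest of these is hour 24, so load testing runs hour 24 to 24 + 1 = hour 25.
Post-deploy verification waits on load testing (finishes hour 25), so the earliest it can start is hour 25.

25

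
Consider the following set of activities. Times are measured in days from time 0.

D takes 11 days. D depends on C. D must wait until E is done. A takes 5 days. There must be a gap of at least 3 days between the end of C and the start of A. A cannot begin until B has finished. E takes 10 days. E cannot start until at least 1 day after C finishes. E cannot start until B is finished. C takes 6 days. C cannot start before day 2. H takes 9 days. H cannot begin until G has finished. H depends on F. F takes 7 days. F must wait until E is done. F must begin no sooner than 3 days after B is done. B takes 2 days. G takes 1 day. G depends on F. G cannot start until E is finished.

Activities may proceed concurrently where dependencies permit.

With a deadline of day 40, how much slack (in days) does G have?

After its own release at day 2, C can start at day 2 and finishes at day 8.
B has no prerequisites, so it starts at day 0 and finishes at day 2.
E needs all of C (finishes day 8, plus 1-day gap → day 9); B (finishes day 2). That puts its earliest start at day 9; it finishes at 9 + 10 = day 19.
F needs all of E (finishes day 19); B (finishes day 2, plus 3-day gap → day 5). That puts its earliest start at day 19; it finishes at 19 + 7 = day 26.
G has to wait for F (finishes day 26); E (finishes day 19). The latest of these is day 26, so G runs day 26 to 26 + 1 = day 27.

Working backward from the deadline:
Nothing follows H; the deadline of day 40 is its only limit. It must start by 40 − 9 = day 31.
Since H (must start by day 31) depends on it, G must finish by day 31. Backing off its 1-day duration gives a latest start of day 30.
So G can start as early as day 26 and as late as day 30, giving 30 − 26 = 4 days of slack.

4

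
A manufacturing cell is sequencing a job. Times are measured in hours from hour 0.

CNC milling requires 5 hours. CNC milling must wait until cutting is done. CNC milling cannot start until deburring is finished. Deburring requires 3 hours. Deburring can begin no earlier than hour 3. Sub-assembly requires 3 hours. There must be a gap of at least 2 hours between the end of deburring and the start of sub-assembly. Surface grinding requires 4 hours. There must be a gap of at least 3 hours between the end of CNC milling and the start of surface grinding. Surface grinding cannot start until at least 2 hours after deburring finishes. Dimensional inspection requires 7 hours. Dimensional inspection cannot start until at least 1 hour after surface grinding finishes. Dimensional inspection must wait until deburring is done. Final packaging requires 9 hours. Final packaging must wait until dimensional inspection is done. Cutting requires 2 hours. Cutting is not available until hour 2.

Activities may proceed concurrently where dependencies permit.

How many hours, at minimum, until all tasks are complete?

35

Deburring cannot begin until its own release at hour 3. It runs from hour 3 to 3 + 3 = hour 6.
Sub-assembly waits on deburring (finishes hour 6, plus 2-hour gap → hour 8), so it starts at hour 8 and finishes at 8 + 3 = hour 11.
After its own release at hour 2, cutting can start at hour 2 and finishes at hour 4.
CNC milling has to wait for cutting (finishes hour 4); deburring (finishes hour 6). The latest of these is hour 6, so CNC milling runs hour 6 to 6 + 5 = hour 11.
Surface grinding needs all of CNC milling (finishes hour 11, plus 3-hour gap → hour 14); deburring (finishes hour 6, plus 2-hour gap → hour 8). That puts its earliest start at hour 14; it finishes at 14 + 4 = hour 18.
Dimensional inspection cannot start until surface grinding (finishes hour 18, plus 1-hour gap → hour 19); deburring (finishes hour 6). The controlling bound is hour 19, so dimensional inspection finishes at 19 + 7 = hour 26.
Final packaging waits on dimensional inspection (finishes hour 26), so it starts at hour 26 and finishes at 26 + 9 = hour 35.
All tasks are finished once the last one completes. Finish times: Cutting at 4, Deburring at 6, CNC milling at 11, Surface grinding at 18, Dimensional inspection at 26, Sub-assembly at 11, Final packaging at 35. The latest is hour 35.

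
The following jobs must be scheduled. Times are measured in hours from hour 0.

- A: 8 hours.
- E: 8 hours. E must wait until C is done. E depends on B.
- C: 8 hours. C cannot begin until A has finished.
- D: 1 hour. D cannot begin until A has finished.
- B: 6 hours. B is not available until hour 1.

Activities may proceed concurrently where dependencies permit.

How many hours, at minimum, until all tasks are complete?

24

B cannot begin until its own release at hour 1. It runs from hour 1 to 1 + 6 = hour 7.
A has no prerequisites, so it starts at hour 0 and finishes at hour 8.
D cannot begin until A (finishes hour 8). It runs from hour 8 to 8 + 1 = hour 9.
C waits on A (finishes hour 8), so it starts at hour 8 and finishes at 8 + 8 = hour 16.
E has to wait for C (finishes hour 16); B (finishes hour 7). The latest of these is hour 16, so E runs hour 16 to 16 + 8 = hour 24.
All tasks are finished once the last one completes. Finish times: A at 8, B at 7, C at 16, D at 9, E at 24. The latest is hour 24.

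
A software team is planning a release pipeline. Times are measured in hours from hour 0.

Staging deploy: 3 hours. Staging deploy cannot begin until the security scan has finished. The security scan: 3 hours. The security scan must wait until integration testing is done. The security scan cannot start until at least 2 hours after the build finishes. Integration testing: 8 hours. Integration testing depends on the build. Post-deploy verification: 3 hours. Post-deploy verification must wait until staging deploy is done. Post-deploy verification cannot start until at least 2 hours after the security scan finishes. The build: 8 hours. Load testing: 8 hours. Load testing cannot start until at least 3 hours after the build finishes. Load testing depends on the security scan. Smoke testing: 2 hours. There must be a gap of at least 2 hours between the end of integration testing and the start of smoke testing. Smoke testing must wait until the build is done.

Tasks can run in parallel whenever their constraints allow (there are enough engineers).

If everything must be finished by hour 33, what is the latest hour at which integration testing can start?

Post-deploy verification must finish by hour 33; it takes 3 hours, so it must start by 33 − 3 = hour 30.
Staging deploy has to be done before post-deploy verification (must start by hour 30). That means finishing by hour 30, i.e. starting by 30 − 3 = hour 27.
Nothing follows load testing; the deadline of hour 33 is its only limit. It must start by 33 − 8 = hour 25.
The security scan must finish in time for staging deploy (must start by hour 27); load testing (must start by hour 25); post-deploy verification (must start by hour 30, minus 2-hour gap → hour 28). The tightest is hour 25, so the security scan must start by 25 − 3 = hour 22.
To finish by hour 33, smoke testing (duration 2) must start no later than hour 31.
For integration testing: the security scan (must start by hour 22); smoke testing (must start by hour 31, minus 2-hour gap → hour 29). The most restrictive is hour 22; with an 8-hour duration, integration testing must start by hour 14.

14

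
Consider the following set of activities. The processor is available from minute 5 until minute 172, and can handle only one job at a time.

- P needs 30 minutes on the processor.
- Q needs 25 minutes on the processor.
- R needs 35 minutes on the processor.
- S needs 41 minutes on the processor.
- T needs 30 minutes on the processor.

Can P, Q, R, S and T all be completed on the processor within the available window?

The processor window is 172 − 5 = 167 minutes.
Running back to back, the jobs need 30 + 25 + 35 + 41 + 30 = 161 minutes on the processor.
Since 161 ≤ 167, they fit within the window.

Yes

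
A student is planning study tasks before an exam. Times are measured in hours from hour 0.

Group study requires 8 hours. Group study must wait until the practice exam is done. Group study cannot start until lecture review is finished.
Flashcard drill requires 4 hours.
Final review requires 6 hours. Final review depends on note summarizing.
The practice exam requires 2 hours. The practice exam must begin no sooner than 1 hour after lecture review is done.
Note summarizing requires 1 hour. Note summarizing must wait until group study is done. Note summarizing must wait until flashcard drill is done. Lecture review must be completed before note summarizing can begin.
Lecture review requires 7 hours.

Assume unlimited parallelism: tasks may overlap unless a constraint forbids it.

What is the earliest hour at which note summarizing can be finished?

Flashcard drill can start immediately at hour 0; it finishes at hour 4.
Nothing blocks lecture review, so it runs from hour 0 to hour 7.
After lecture review (finishes hour 7, plus 1-hour gap → hour 8), the practice exam can start at hour 8 and finishes at hour 10.
Group study cannot start until the practice exam (finishes hour 10); lecture review (finishes hour 7). The controlling bound is hour 10, so group study finishes at 10 + 8 = hour 18.
Note summarizing needs all of group study (finishes hour 18); flashcard drill (finishes hour 4); lecture review (finishes hour 7). That puts its earliest start at hour 18; it finishes at 18 + 1 = hour 19.

19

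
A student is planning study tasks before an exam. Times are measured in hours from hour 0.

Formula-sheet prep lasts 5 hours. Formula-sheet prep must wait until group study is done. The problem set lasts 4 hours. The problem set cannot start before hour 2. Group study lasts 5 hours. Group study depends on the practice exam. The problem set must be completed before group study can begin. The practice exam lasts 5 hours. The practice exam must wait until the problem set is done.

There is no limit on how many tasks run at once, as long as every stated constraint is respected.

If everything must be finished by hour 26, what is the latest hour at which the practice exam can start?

To finish by hour 26, formula-sheet prep (duration 5) must start no later than hour 21.
Since formula-sheet prep (must start by hour 21) depends on it, group study must finish by hour 21. Backing off its 5-hour duration gives a latest start of hour 16.
The practice exam feeds into group study (must start by hour 16); so the practice exam must finish by hour 16 and therefore start by hour 11.

11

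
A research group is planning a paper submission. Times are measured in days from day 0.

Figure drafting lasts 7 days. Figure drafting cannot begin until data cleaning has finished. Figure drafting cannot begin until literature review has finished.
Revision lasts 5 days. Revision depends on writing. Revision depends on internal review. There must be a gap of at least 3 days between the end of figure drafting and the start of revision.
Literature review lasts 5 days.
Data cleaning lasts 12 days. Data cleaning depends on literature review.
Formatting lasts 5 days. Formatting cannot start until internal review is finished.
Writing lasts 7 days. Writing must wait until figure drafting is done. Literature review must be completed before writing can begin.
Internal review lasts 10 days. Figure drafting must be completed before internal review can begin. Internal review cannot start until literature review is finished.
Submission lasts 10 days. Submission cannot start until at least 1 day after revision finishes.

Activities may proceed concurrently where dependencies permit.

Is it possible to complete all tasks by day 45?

No

Literature review has no prerequisites, so it starts at day 0 and finishes at day 5.
After literature review (finishes day 5), data cleaning can start at day 5 and finishes at day 17.
Figure drafting cannot start until data cleaning (finishes day 17); literature review (finishes day 5). The controlling bound is day 17, so figure drafting finishes at 17 + 7 = day 24.
For internal review: figure drafting (finishes day 24); literature review (finishes day 5). Taking the maximum gives a start of day 24, and it finishes at 24 + 10 = day 34.
Formatting waits on internal review (finishes day 34), so it starts at day 34 and finishes at 34 + 5 = day 39.
Writing has to wait for figure drafting (finishes day 24); literature review (finishes day 5). The latest of these is day 24, so writing runs day 24 to 24 + 7 = day 31.
Revision cannot start until writing (finishes day 31); internal review (finishes day 34); figure drafting (finishes day 24, plus 3-day gap → day 27). The controlling bound is day 34, so revision finishes at 34 + 5 = day 39.
Submission cannot begin until revision (finishes day 39, plus 1-day gap → day 40). It runs from day 40 to 40 + 10 = day 50.
The earliest everything can be done is day 50, which is after the deadline of 45, so it is not possible.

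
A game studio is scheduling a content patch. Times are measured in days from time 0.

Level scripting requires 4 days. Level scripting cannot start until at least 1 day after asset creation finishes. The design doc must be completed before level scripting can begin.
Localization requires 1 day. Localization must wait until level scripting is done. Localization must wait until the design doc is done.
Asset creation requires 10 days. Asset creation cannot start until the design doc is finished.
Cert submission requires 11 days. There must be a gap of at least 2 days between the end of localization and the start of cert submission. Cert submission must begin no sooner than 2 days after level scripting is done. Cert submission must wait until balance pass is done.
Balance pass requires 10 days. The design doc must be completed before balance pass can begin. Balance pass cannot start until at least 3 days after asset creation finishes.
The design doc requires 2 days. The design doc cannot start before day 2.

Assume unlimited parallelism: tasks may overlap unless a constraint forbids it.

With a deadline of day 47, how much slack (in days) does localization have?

After its own release at day 2, the design doc can start at day 2 and finishes at day 4.
After the design doc (finishes day 4), asset creation can start at day 4 and finishes at day 14.
Level scripting needs all of asset creation (finishes day 14, plus 1-day gap → day 15); the design doc (finishes day 4). That puts its earliest start at day 15; it finishes at 15 + 4 = day 19.
For localization: level scripting (finishes day 19); the design doc (finishes day 4). Taking the maximum gives a start of day 19, and it finishes at 19 + 1 = day 20.

Working backward from the deadline:
To finish by day 47, cert submission (duration 11) must start no later than day 36.
Localization has to be done before cert submission (must start by day 36, minus 2-day gap → day 34). That means finishing by day 34, i.e. starting by 34 − 1 = day 33.
So localization can start as early as day 19 and as late as day 33, giving 33 − 19 = 14 days of slack.

14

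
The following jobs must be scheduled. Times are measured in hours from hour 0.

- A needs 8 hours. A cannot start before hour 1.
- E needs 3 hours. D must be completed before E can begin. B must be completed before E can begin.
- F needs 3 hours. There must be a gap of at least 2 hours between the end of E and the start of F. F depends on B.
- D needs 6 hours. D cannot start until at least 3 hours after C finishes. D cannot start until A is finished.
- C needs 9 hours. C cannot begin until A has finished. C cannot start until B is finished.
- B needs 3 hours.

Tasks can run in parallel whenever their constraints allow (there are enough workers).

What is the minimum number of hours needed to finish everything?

35

Nothing blocks B, so it runs from hour 0 to hour 3.
A waits on its own release at hour 1, so it starts at hour 1 and finishes at 1 + 8 = hour 9.
C needs all of A (finishes hour 9); B (finishes hour 3). That puts its earliest start at hour 9; it finishes at 9 + 9 = hour 18.
D cannot start until C (finishes hour 18, plus 3-hour gap → hour 21); A (finishes hour 9). The controlling bound is hour 21, so D finishes at 21 + 6 = hour 27.
E cannot start until D (finishes hour 27); B (finishes hour 3). The controlling bound is hour 27, so E finishes at 27 + 3 = hour 30.
F needs all of E (finishes hour 30, plus 2-hour gap → hour 32); B (finishes hour 3). That puts its earliest start at hour 32; it finishes at 32 + 3 = hour 35.
All tasks are finished once the last one completes. Finish times: A at 9, B at 3, C at 18, D at 27, E at 30, F at 35. The latest is hour 35.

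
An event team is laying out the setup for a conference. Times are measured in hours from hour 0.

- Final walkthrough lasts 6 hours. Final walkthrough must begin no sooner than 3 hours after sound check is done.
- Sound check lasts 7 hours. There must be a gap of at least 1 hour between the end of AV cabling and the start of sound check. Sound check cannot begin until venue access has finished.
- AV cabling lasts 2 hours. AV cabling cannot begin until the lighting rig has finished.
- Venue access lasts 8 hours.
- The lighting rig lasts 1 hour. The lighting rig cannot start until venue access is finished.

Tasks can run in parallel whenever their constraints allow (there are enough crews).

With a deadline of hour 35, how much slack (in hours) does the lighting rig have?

7

Venue access can start immediately at hour 0; it finishes at hour 8.
After venue access (finishes hour 8), the lighting rig can start at hour 8 and finishes at hour 9.

Working backward from the deadline:
Nothing follows final walkthrough; the deadline of hour 35 is its only limit. It must start by 35 − 6 = hour 29.
Sound check must finish before final walkthrough (must start by hour 29, minus 3-hour gap → hour 26). With a 7-hour duration, sound check must start by 26 − 7 = hour 19.
AV cabling has to be done before sound check (must start by hour 19, minus 1-hour gap → hour 18). That means finishing by hour 18, i.e. starting by 18 − 2 = hour 16.
The lighting rig has to be done before AV cabling (must start by hour 16). That means finishing by hour 16, i.e. starting by 16 − 1 = hour 15.
So the lighting rig can start as early as hour 8 and as late as hour 15, giving 15 − 8 = 7 hours of slack.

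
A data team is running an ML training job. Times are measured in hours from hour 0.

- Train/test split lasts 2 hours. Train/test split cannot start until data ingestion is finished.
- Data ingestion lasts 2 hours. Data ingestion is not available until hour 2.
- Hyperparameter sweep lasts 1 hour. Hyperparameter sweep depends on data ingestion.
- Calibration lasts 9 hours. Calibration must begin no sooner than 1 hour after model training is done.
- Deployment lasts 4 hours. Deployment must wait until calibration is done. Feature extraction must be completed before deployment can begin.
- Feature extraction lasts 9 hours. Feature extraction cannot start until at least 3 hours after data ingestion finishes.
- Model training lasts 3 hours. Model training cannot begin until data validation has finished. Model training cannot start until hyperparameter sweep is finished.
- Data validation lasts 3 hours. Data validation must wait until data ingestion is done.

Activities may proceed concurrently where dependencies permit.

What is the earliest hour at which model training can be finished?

Data ingestion waits on its own release at hour 2, so it starts at hour 2 and finishes at 2 + 2 = hour 4.
Hyperparameter sweep cannot begin until data ingestion (finishes hour 4). It runs from hour 4 to 4 + 1 = hour 5.
After data ingestion (finishes hour 4), data validation can start at hour 4 and finishes at hour 7.
For model training: data validation (finishes hour 7); hyperparameter sweep (finishes hour 5). Taking the maximum gives a start of hour 7, and it finishes at 7 + 3 = hour 10.

10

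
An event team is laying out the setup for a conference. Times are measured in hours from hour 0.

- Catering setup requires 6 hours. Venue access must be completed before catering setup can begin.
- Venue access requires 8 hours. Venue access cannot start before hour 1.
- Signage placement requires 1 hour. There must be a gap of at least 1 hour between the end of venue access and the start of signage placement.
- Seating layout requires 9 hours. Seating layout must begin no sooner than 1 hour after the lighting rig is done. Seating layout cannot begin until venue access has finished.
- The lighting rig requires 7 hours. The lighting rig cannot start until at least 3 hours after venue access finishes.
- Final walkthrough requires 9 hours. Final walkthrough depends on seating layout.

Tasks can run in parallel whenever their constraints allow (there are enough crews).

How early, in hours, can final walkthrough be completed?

38

After its own release at hour 1, venue access can start at hour 1 and finishes at hour 9.
The lighting rig waits on venue access (finishes hour 9, plus 3-hour gap → hour 12), so it starts at hour 12 and finishes at 12 + 7 = hour 19.
Seating layout needs all of the lighting rig (finishes hour 19, plus 1-hour gap → hour 20); venue access (finishes hour 9). That puts its earliest start at hour 20; it finishes at 20 + 9 = hour 29.
Final walkthrough cannot begin until seating layout (finishes hour 29). It runs from hour 29 to 29 + 9 = hour 38.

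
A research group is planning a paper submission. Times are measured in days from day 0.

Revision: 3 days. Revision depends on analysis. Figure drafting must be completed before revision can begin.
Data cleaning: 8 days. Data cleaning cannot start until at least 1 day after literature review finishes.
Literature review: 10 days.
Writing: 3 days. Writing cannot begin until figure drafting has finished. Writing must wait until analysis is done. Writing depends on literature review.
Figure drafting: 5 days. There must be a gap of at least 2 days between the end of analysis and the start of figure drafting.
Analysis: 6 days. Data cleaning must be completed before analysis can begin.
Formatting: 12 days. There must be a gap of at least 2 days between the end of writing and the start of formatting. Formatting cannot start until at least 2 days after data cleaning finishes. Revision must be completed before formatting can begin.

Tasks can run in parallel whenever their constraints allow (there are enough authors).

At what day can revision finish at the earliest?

35

Literature review can start immediately at day 0; it finishes at day 10.
Data cleaning waits on literature review (finishes day 10, plus 1-day gap → day 11), so it starts at day 11 and finishes at 11 + 8 = day 19.
Analysis cannot begin until data cleaning (finishes day 19). It runs from day 19 to 19 + 6 = day 25.
Figure drafting cannot begin until analysis (finishes day 25, plus 2-day gap → day 27). It runs from day 27 to 27 + 5 = day 32.
Revision has to wait for analysis (finishes day 25); figure drafting (finishes day 32). The latest of these is day 32, so revision runs day 32 to 32 + 3 = day 35.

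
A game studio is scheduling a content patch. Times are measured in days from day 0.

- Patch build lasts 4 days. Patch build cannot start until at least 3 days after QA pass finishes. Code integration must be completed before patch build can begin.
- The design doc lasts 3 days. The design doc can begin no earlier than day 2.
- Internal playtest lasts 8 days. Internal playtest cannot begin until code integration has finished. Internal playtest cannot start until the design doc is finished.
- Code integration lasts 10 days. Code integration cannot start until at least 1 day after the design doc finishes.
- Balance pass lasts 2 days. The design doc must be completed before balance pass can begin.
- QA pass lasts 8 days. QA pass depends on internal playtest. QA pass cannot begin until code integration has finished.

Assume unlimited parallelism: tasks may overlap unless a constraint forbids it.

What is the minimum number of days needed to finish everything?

The design doc waits on its own release at day 2, so it starts at day 2 and finishes at 2 + 3 = day 5.
Balance pass waits on the design doc (finishes day 5), so it starts at day 5 and finishes at 5 + 2 = day 7.
Code integration cannot begin until the design doc (finishes day 5, plus 1-day gap → day 6). It runs from day 6 to 6 + 10 = day 16.
Internal playtest has to wait for code integration (finishes day 16); the design doc (finishes day 5). The latest of these is day 16, so internal playtest runs day 16 to 16 + 8 = day 24.
QA pass has to wait for internal playtest (finishes day 24); code integration (finishes day 16). The latest of these is day 24, so QA pass runs day 24 to 24 + 8 = day 32.
Patch build needs all of QA pass (finishes day 32, plus 3-day gap → day 35); code integration (finishes day 16). That puts its earliest start at day 35; it finishes at 35 + 4 = day 39.
All tasks are finished once the last one completes. Finish times: The design doc at 5, Code integration at 16, Internal playtest at 24, Balance pass at 7, QA pass at 32, Patch build at 39. The latest is day 39.

39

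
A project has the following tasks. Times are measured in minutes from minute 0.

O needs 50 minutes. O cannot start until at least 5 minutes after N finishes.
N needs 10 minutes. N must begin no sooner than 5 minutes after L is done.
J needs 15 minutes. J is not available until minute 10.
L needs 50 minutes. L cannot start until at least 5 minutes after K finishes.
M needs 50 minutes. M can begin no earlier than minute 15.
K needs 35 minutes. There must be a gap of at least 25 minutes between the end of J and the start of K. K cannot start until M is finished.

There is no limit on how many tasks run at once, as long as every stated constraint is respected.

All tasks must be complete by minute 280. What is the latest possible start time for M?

To finish by minute 280, O (duration 50) must start no later than minute 230.
Since O (must start by minute 230, minus 5-minute gap → minute 225) depends on it, N must finish by minute 225. Backing off its 10-minute duration gives a latest start of minute 215.
Since N (must start by minute 215, minus 5-minute gap → minute 210) depends on it, L must finish by minute 210. Backing off its 50-minute duration gives a latest start of minute 160.
K must finish before L (must start by minute 160, minus 5-minute gap → minute 155). With a 35-minute duration, K must start by 155 − 35 = minute 120.
M must finish before K (must start by minute 120). With a 50-minute duration, M must start by 120 − 50 = minute 70.

70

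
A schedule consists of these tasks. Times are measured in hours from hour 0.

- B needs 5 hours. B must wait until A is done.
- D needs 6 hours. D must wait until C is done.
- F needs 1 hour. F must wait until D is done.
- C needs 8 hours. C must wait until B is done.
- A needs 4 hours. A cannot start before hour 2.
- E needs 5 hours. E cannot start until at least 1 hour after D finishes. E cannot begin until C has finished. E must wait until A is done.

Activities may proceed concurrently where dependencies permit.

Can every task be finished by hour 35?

Yes

After its own release at hour 2, A can start at hour 2 and finishes at hour 6.
B waits on A (finishes hour 6), so it starts at hour 6 and finishes at 6 + 5 = hour 11.
After B (finishes hour 11), C can start at hour 11 and finishes at hour 19.
After C (finishes hour 19), D can start at hour 19 and finishes at hour 25.
F waits on D (finishes hour 25), so it starts at hour 25 and finishes at 25 + 1 = hour 26.
E needs all of D (finishes hour 25, plus 1-hour gap → hour 26); C (finishes hour 19); A (finishes hour 6). That puts its earliest start at hour 26; it finishes at 26 + 5 = hour 31.
Every task is finished by hour 31, which is no later than the deadline of 35, so the schedule is feasible.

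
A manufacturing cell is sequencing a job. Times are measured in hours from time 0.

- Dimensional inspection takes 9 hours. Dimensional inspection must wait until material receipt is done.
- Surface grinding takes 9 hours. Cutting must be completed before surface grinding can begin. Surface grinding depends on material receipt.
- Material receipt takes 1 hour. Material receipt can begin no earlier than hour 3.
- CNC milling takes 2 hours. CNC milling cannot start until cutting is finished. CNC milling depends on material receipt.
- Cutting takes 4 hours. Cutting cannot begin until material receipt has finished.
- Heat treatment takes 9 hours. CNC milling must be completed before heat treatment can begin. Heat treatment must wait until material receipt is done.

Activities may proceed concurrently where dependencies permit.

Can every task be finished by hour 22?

After its own release at hour 3, material receipt can start at hour 3 and finishes at hour 4.
After material receipt (finishes hour 4), dimensional inspection can start at hour 4 and finishes at hour 13.
Cutting waits on material receipt (finishes hour 4), so it starts at hour 4 and finishes at 4 + 4 = hour 8.
Surface grinding needs all of cutting (finishes hour 8); material receipt (finishes hour 4). That puts its earliest start at hour 8; it finishes at 8 + 9 = hour 17.
For CNC milling: cutting (finishes hour 8); material receipt (finishes hour 4). Taking the maximum gives a start of hour 8, and it finishes at 8 + 2 = hour 10.
Heat treatment needs all of CNC milling (finishes hour 10); material receipt (finishes hour 4). That puts its earliest start at hour 10; it finishes at 10 + 9 = hour 19.
Every task is finished by hour 19, which is no later than the deadline of 22, so the schedule is feasible.

Yes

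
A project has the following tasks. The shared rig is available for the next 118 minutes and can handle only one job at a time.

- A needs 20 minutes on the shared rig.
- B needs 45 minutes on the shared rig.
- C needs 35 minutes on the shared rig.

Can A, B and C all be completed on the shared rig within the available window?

Running back to back, the jobs need 20 + 45 + 35 = 100 minutes on the shared rig.
Since 100 ≤ 118, they fit within the window.

Yes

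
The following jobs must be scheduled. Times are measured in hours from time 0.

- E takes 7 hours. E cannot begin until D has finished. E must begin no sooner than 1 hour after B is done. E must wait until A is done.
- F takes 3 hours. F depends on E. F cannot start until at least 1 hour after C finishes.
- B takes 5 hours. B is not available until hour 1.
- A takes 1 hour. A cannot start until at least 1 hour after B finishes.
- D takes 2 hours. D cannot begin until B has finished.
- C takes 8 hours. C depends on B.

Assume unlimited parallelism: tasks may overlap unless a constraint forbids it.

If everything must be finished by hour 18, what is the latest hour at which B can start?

1

F must finish by hour 18; it takes 3 hours, so it must start by 18 − 3 = hour 15.
E has to be done before F (must start by hour 15). That means finishing by hour 15, i.e. starting by 15 − 7 = hour 8.
A feeds into E (must start by hour 8); so A must finish by hour 8 and therefore start by hour 7.
Since F (must start by hour 15, minus 1-hour gap → hour 14) depends on it, C must finish by hour 14. Backing off its 8-hour duration gives a latest start of hour 6.
D feeds into E (must start by hour 8); so D must finish by hour 8 and therefore start by hour 6.
B feeds A (must start by hour 7, minus 1-hour gap → hour 6); C (must start by hour 6); D (must start by hour 6); E (must start by hour 8, minus 1-hour gap → hour 7). Taking the minimum, B must finish by hour 6 and start by 6 − 5 = hour 1.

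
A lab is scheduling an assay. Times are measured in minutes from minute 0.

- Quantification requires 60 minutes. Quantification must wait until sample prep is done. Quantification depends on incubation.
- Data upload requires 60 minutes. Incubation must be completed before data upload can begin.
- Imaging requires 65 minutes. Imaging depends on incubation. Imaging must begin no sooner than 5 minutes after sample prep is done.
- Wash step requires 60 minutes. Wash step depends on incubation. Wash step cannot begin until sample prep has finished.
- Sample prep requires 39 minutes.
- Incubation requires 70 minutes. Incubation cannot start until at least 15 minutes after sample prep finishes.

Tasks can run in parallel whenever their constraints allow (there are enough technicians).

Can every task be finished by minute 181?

Sample prep has no prerequisites, so it starts at minute 0 and finishes at minute 39.
After sample prep (finishes minute 39, plus 15-minute gap → minute 54), incubation can start at minute 54 and finishes at minute 124.
Data upload cannot begin until incubation (finishes minute 124). It runs from minute 124 to 124 + 60 = minute 184.
For quantification: sample prep (finishes minute 39); incubation (finishes minute 124). Taking the maximum gives a start of minute 124, and it finishes at 124 + 60 = minute 184.
Imaging needs all of incubation (finishes minute 124); sample prep (finishes minute 39, plus 5-minute gap → minute 44). That puts its earliest start at minute 124; it finishes at 124 + 65 = minute 189.
For wash step: incubation (finishes minute 124); sample prep (finishes minute 39). Taking the maximum gives a start of minute 124, and it finishes at 124 + 60 = minute 184.
The earliest everything can be done is minute 189, which is after the deadline of 181, so it is not possible.

No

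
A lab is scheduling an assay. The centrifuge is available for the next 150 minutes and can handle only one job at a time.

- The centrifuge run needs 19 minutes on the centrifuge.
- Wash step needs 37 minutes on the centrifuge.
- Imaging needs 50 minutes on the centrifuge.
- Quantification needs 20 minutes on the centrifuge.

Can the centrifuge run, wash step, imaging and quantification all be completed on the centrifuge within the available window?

Running back to back, the jobs need 19 + 37 + 50 + 20 = 126 minutes on the centrifuge.
Since 126 ≤ 150, they fit within the window.

Yes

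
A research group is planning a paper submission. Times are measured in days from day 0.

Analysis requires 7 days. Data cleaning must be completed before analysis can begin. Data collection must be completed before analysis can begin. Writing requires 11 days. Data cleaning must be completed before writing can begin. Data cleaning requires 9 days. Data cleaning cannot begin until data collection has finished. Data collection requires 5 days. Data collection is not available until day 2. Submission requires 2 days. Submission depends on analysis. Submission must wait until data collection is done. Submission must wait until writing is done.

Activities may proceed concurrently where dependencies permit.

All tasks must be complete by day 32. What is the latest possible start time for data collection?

5

To finish by day 32, submission (duration 2) must start no later than day 30.
Analysis has to be done before submission (must start by day 30). That means finishing by day 30, i.e. starting by 30 − 7 = day 23.
Writing has to be done before submission (must start by day 30). That means finishing by day 30, i.e. starting by 30 − 11 = day 19.
Data cleaning has several dependents: analysis (must start by day 23); writing (must start by day 19). The earliest of those limits is day 19, so data cleaning must start by 19 − 9 = day 10.
Data collection has several dependents: data cleaning (must start by day 10); analysis (must start by day 23); submission (must start by day 30). The earliest of those limits is day 10, so data collection must start by 10 − 5 = day 5.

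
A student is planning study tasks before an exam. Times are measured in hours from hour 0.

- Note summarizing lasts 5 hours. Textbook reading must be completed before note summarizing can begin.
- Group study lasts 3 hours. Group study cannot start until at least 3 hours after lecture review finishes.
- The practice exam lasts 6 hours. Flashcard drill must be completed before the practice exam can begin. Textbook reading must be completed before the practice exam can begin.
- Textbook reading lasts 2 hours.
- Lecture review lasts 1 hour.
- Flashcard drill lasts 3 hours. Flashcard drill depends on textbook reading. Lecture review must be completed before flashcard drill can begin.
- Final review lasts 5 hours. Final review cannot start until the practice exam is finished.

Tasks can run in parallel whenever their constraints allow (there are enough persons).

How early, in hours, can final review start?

11

Lecture review has no prerequisites, so it starts at hour 0 and finishes at hour 1.
Textbook reading can start immediately at hour 0; it finishes at hour 2.
Flashcard drill has to wait for textbook reading (finishes hour 2); lecture review (finishes hour 1). The latest of these is hour 2, so flashcard drill runs hour 2 to 2 + 3 = hour 5.
The practice exam cannot start until flashcard drill (finishes hour 5); textbook reading (finishes hour 2). The controlling bound is hour 5, so the practice exam finishes at 5 + 6 = hour 11.
Final review waits on the practice exam (finishes hour 11), so the earliest it can start is hour 11.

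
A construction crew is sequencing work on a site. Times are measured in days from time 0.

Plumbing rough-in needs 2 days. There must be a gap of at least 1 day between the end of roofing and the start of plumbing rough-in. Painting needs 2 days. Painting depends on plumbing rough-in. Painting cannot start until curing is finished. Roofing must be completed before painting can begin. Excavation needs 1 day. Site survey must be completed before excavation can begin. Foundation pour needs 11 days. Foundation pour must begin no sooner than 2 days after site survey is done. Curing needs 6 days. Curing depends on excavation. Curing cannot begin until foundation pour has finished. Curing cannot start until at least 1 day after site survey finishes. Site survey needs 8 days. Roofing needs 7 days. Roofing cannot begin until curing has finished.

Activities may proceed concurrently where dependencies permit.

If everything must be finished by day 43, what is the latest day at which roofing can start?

31

Painting has no dependents, so it just needs to finish by day 43. Starting by 43 − 2 = day 41 achieves that.
Plumbing rough-in feeds into painting (must start by day 41); so plumbing rough-in must finish by day 41 and therefore start by day 39.
Roofing feeds plumbing rough-in (must start by day 39, minus 1-day gap → day 38); painting (must start by day 41). Taking the minimum, roofing must finish by day 38 and start by 38 − 7 = day 31.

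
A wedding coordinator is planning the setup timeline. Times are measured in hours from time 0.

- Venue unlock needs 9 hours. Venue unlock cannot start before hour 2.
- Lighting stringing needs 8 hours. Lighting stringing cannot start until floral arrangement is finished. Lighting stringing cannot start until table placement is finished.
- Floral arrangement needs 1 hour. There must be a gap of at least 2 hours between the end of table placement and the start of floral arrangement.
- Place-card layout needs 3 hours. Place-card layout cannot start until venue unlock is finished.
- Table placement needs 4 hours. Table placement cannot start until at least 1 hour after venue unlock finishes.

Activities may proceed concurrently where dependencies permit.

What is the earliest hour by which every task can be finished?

Venue unlock cannot begin until its own release at hour 2. It runs from hour 2 to 2 + 9 = hour 11.
Place-card layout cannot begin until venue unlock (finishes hour 11). It runs from hour 11 to 11 + 3 = hour 14.
Table placement cannot begin until venue unlock (finishes hour 11, plus 1-hour gap → hour 12). It runs from hour 12 to 12 + 4 = hour 16.
After table placement (finishes hour 16, plus 2-hour gap → hour 18), floral arrangement can start at hour 18 and finishes at hour 19.
Lighting stringing needs all of floral arrangement (finishes hour 19); table placement (finishes hour 16). That puts its earliest start at hour 19; it finishes at 19 + 8 = hour 27.
All tasks are finished once the last one completes. Finish times: Venue unlock at 11, Table placement at 16, Floral arrangement at 19, Lighting stringing at 27, Place-card layout at 14. The latest is hour 27.

27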